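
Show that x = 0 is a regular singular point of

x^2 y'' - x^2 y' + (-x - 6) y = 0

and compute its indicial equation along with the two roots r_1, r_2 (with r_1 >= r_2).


Divide by x^2 to reach normal form y'' + P_1(x) y' + P_2(x) y = 0 with P_1(x) = -1 and P_2(x) = -1/x - 6/x^2.
x = 0 is a singular point because the y-coefficient -1/x - 6/x^2 has a pole at x = 0.
It is a regular singular point because x P_1(x) = p(x) = -x and x^2 P_2(x) = q(x) = -x - 6 are polynomials, hence analytic at x = 0.
p(0) = 0,  q(0) = -6.
Indicial equation: r(r-1) + p(0) r + q(0) = 0, i.e. r^2 + (p(0) - 1) r + q(0) = 0, i.e. r^2 - 1 r - 6 = 0.
Discriminant: (-1)^2 - 4(-6) = 25, so r = (1 ± 5)/2.
Solving: r_1 = 3, r_2 = -2.

indicial: r^2 - 1 r - 6 = 0; roots r_1 = 3, r_2 = -2


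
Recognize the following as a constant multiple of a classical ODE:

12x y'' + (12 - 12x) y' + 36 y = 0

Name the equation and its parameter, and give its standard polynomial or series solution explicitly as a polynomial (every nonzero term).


All three coefficients share the factor 12; dividing through by 12 gives  x y'' + (1 - x) y' + 3 y = 0.
This matches the Laguerre equation x y'' + (1 - x) y' + n y = 0 with n = 3; the polynomial solution is L_3(x).
With y = sum_k a_k x^k, matching x^k gives (k+1)k a_{k+1} + (k+1) a_{k+1} - k a_k + n a_k = 0, i.e. (k+1)^2 a_{k+1} = (k - n) a_k = (k - 3) a_k. The right side vanishes at k = 3, so the series terminates at degree 3.
Standard normalization L_n(0) = 1 gives a_0 = 1. Work upward with a_{k+1} = (k - 3) a_k / (k+1)^2:
  a_1 = (0 - 3)(1) / 1^2 = -3/1 = -3
  a_2 = (1 - 3)(-3) / 2^2 = 6/4 = 3/2
  a_3 = (2 - 3)(3/2) / 3^2 = (-3/2)/9 = -1/6
Hence L_3(x) = -x^3/6 + 3 x^2/2 - 3 x + 1.

L_3(x); series = -x^3/6 + 3 x^2/2 - 3 x + 1


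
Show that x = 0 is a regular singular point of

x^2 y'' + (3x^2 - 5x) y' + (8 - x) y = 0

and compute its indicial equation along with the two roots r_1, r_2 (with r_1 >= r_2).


Divide by x^2 to reach normal form y'' + P_1(x) y' + P_2(x) y = 0 with P_1(x) = 3 - 5/x and P_2(x) = -1/x + 8/x^2.
x = 0 is a singular point because the y'-coefficient 3 - 5/x has a pole at x = 0 and the y-coefficient -1/x + 8/x^2 has a pole at x = 0.
It is a regular singular point because x P_1(x) = p(x) = 3x - 5 and x^2 P_2(x) = q(x) = 8 - x are polynomials, hence analytic at x = 0.
p(0) = -5,  q(0) = 8.
Indicial equation: r(r-1) + p(0) r + q(0) = 0, i.e. r^2 + (p(0) - 1) r + q(0) = 0, i.e. r^2 - 6 r + 8 = 0.
Discriminant: (-6)^2 - 4(8) = 4, so r = (6 ± 2)/2.
Solving: r_1 = 4, r_2 = 2.

indicial: r^2 - 6 r + 8 = 0; roots r_1 = 4, r_2 = 2


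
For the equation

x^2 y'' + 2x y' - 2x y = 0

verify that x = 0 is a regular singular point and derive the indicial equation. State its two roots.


Divide by x^2 to reach normal form y'' + P_1(x) y' + P_2(x) y = 0 with P_1(x) = 2/x and P_2(x) = -2/x.
x = 0 is a singular point because the y'-coefficient 2/x has a pole at x = 0 and the y-coefficient -2/x has a pole at x = 0.
It is a regular singular point because x P_1(x) = p(x) = 2 and x^2 P_2(x) = q(x) = -2x are polynomials, hence analytic at x = 0.
p(0) = 2,  q(0) = 0.
Indicial equation: r(r-1) + p(0) r + q(0) = 0, i.e. r^2 + (p(0) - 1) r + q(0) = 0, i.e. r^2 + 1 r = 0.
Discriminant: (1)^2 - 4(0) = 1, so r = (-1 ± 1)/2.
Solving: r_1 = 0, r_2 = -1.

indicial: r^2 + 1 r = 0; roots r_1 = 0, r_2 = -1


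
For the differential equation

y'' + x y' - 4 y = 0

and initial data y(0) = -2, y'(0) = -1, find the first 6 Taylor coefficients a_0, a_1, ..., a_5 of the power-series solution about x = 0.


Ansatz: y(x) = sum_{n>=0} a_n x^n, so y'(x) = sum_{n>=1} n a_n x^(n-1) and y''(x) = sum_{n>=2} n(n-1) a_n x^(n-2).
Substitute into P(x) y'' + Q(x) y' + R(x) y = 0 with P(x) = 1, Q(x) = x, R(x) = -4, and match powers of x.
Initial conditions: a_0 = -2, a_1 = -1.
Setting the coefficient of each power of x to zero and solving order by order (substituting the coefficients already found):
  x^0: 2 a_2 - 4 a_0 = 0  ->  2 a_2 = 4 a_0 = -8  ->  a_2 = -4
  x^1: 6 a_3 - 3 a_1 = 0  ->  6 a_3 = 3 a_1 = -3  ->  a_3 = -1/2
  x^2: 12 a_4 - 2 a_2 = 0  ->  12 a_4 = 2 a_2 = -8  ->  a_4 = -2/3
  x^3: 20 a_5 - a_3 = 0  ->  20 a_5 = a_3 = -1/2  ->  a_5 = -1/40
Truncated series: y(x) = -2 - x - 4 x^2 - (1/2) x^3 - (2/3) x^4 - (1/40) x^5 + O(x^6).

a_0 = -2; a_1 = -1; a_2 = -4; a_3 = -1/2; a_4 = -2/3; a_5 = -1/40


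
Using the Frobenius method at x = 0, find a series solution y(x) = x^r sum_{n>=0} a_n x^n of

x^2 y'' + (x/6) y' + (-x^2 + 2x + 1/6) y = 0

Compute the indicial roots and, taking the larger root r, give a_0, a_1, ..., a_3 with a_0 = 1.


Write in Frobenius form y'' + (p(x)/x) y' + (q(x)/x^2) y = 0:
  p(x) = 1/6,  q(x) = -x^2 + 2x + 1/6.
Indicial equation: r(r-1) + (1/6) r + (1/6) = 0 -> roots r_1 = 1/2, r_2 = 1/3.
Take r = r_1 = 1/2. Let y(x) = x^r sum_{n>=0} a_n x^n with a_0 = 1.
Substitute y = x^r sum a_n x^n and match x^{r+n}. The recurrence is
  D(n) a_n + 2 a_{n-1} - 1 a_{n-2} = 0,  where D(n) = (r+n)(r+n-1) + (1/6)(r+n) + (1/6).
  a_n = [-2 a_{n-1} + 1 a_{n-2}] / D(n).
Since the indicial polynomial factors as (r - r_1)(r - r_2), D(n) = (r_1 + n - r_1)(r_1 + n - r_2) = n(n + 1/6).
Evaluating step by step (a_0 = 1):
  n = 1: D(1) = 1(1 + 1/6) = 7/6; numerator = -2(1) = -2; a_1 = (-2)/(7/6) = -12/7
  n = 2: D(2) = 2(2 + 1/6) = 13/3; numerator = -2(-12/7) + 1(1) = 31/7; a_2 = (31/7)/(13/3) = 93/91
  n = 3: D(3) = 3(3 + 1/6) = 19/2; numerator = -2(93/91) + 1(-12/7) = -342/91; a_3 = (-342/91)/(19/2) = -36/91

r = 1/2; a_0 = 1; a_1 = -12/7; a_2 = 93/91; a_3 = -36/91


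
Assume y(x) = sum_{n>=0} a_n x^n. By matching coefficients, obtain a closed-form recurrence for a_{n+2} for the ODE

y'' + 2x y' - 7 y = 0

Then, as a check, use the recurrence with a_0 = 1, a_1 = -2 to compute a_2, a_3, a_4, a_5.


Substitute y = sum_n a_n x^n.
y''(x) has coefficient (n+2)(n+1) a_{n+2} at x^n;
2 x y'(x) has coefficient 2 n a_n at x^n (shift);
-7 y(x) has coefficient -7 a_n at x^n.
Matching x^n: (n+2)(n+1) a_{n+2} + (2n - 7) a_n = 0.
Thus a_{n+2} = (-2n + 7) / ((n+1)(n+2)) * a_n.

Check with a_0 = 1, a_1 = -2 (apply the recurrence for n = 0, 1, 2, 3): a_0 = 1, a_1 = -2, a_2 = 7/2, a_3 = -5/3, a_4 = 7/8, a_5 = -1/12.

a_(n+2) = (-2n + 7) / ((n+1)(n+2)) * a_n; check: a_0 = 1, a_1 = -2, a_2 = 7/2, a_3 = -5/3, a_4 = 7/8, a_5 = -1/12


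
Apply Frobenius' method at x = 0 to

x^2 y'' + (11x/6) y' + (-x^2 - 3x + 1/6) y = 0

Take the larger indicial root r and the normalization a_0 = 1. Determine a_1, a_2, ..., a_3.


Write in Frobenius form y'' + (p(x)/x) y' + (q(x)/x^2) y = 0:
  p(x) = 11/6,  q(x) = -x^2 - 3x + 1/6.
Indicial equation: r(r-1) + (11/6) r + (1/6) = 0 -> roots r_1 = -1/3, r_2 = -1/2.
Take r = r_1 = -1/3. Let y(x) = x^r sum_{n>=0} a_n x^n with a_0 = 1.
Substitute y = x^r sum a_n x^n and match x^{r+n}. The recurrence is
  D(n) a_n - 3 a_{n-1} - 1 a_{n-2} = 0,  where D(n) = (r+n)(r+n-1) + (11/6)(r+n) + (1/6).
  a_n = [3 a_{n-1} + 1 a_{n-2}] / D(n).
Since the indicial polynomial factors as (r - r_1)(r - r_2), D(n) = (r_1 + n - r_1)(r_1 + n - r_2) = n(n + 1/6).
Evaluating step by step (a_0 = 1):
  n = 1: D(1) = 1(1 + 1/6) = 7/6; numerator = 3(1) = 3; a_1 = (3)/(7/6) = 18/7
  n = 2: D(2) = 2(2 + 1/6) = 13/3; numerator = 3(18/7) + 1(1) = 61/7; a_2 = (61/7)/(13/3) = 183/91
  n = 3: D(3) = 3(3 + 1/6) = 19/2; numerator = 3(183/91) + 1(18/7) = 783/91; a_3 = (783/91)/(19/2) = 1566/1729

r = -1/3; a_0 = 1; a_1 = 18/7; a_2 = 183/91; a_3 = 1566/1729


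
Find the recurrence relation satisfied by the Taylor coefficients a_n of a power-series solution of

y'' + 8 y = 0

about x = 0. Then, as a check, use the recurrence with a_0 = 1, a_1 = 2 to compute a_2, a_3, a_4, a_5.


Substitute y = sum_n a_n x^n into y'' + (const) y = 0.
y''(x) = sum_{n>=0} (n+2)(n+1) a_{n+2} x^n.
The ODE becomes sum_n [(n+2)(n+1) a_{n+2} + 8 a_n] x^n = 0.
Setting each coefficient to zero gives the recurrence:
  (n+2)(n+1) a_{n+2} + 8 a_n = 0,
  a_{n+2} = -8 / ((n+1)(n+2)) a_n.

Check with a_0 = 1, a_1 = 2 (apply the recurrence for n = 0, 1, 2, 3): a_0 = 1, a_1 = 2, a_2 = -4, a_3 = -8/3, a_4 = 8/3, a_5 = 16/15.

a_{n+2} = -8/((n+1)(n+2)) * a_n; check: a_0 = 1, a_1 = 2, a_2 = -4, a_3 = -8/3, a_4 = 8/3, a_5 = 16/15


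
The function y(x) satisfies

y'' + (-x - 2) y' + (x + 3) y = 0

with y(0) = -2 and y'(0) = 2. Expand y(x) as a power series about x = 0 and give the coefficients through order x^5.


Ansatz: y(x) = sum_{n>=0} a_n x^n, so y'(x) = sum_{n>=1} n a_n x^(n-1) and y''(x) = sum_{n>=2} n(n-1) a_n x^(n-2).
Substitute into P(x) y'' + Q(x) y' + R(x) y = 0 with P(x) = 1, Q(x) = -x - 2, R(x) = x + 3, and match powers of x.
Initial conditions: a_0 = -2, a_1 = 2.
Setting the coefficient of each power of x to zero and solving order by order (substituting the coefficients already found):
  x^0: 2 a_2 - 2 a_1 + 3 a_0 = 0  ->  2 a_2 = 2 a_1 - 3 a_0 = 10  ->  a_2 = 5
  x^1: 6 a_3 - 4 a_2 + 2 a_1 + a_0 = 0  ->  6 a_3 = 4 a_2 - 2 a_1 - a_0 = 18  ->  a_3 = 3
  x^2: 12 a_4 - 6 a_3 + a_2 + a_1 = 0  ->  12 a_4 = 6 a_3 - a_2 - a_1 = 11  ->  a_4 = 11/12
  x^3: 20 a_5 - 8 a_4 + a_2 = 0  ->  20 a_5 = 8 a_4 - a_2 = 7/3  ->  a_5 = 7/60
Truncated series: y(x) = -2 + 2 x + 5 x^2 + 3 x^3 + (11/12) x^4 + (7/60) x^5 + O(x^6).

a_0 = -2; a_1 = 2; a_2 = 5; a_3 = 3; a_4 = 11/12; a_5 = 7/60


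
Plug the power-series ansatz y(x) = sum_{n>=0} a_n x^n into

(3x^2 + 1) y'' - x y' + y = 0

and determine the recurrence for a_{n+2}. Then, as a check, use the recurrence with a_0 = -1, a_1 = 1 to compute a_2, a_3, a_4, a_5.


Substitute y = sum_n a_n x^n.
(1 + 3 x^2) y'' contributes (n+2)(n+1) a_{n+2} + 3 n(n-1) a_n at x^n.
-x y'(x) contributes -n a_n at x^n.
y(x) contributes 1 a_n at x^n.
Matching x^n: (n+2)(n+1) a_{n+2} + (3 n(n-1) - n + 1) a_n = 0.
Thus a_{n+2} = (-3 n(n-1) + n - 1) / ((n+1)(n+2)) * a_n.

Check with a_0 = -1, a_1 = 1 (apply the recurrence for n = 0, 1, 2, 3): a_0 = -1, a_1 = 1, a_2 = 1/2, a_3 = 0, a_4 = -5/24, a_5 = 0.

a_(n+2) = (-3 n(n-1) + n - 1) / ((n+1)(n+2)) * a_n; check: a_0 = -1, a_1 = 1, a_2 = 1/2, a_3 = 0, a_4 = -5/24, a_5 = 0


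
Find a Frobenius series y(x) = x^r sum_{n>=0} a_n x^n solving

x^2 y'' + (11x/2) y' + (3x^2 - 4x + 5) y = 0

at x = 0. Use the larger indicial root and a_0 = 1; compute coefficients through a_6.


Write in Frobenius form y'' + (p(x)/x) y' + (q(x)/x^2) y = 0:
  p(x) = 11/2,  q(x) = 3x^2 - 4x + 5.
Indicial equation: r(r-1) + (11/2) r + (5) = 0 -> roots r_1 = -2, r_2 = -5/2.
Take r = r_1 = -2. Let y(x) = x^r sum_{n>=0} a_n x^n with a_0 = 1.
Substitute y = x^r sum a_n x^n and match x^{r+n}. The recurrence is
  D(n) a_n - 4 a_{n-1} + 3 a_{n-2} = 0,  where D(n) = (r+n)(r+n-1) + (11/2)(r+n) + (5).
  a_n = [4 a_{n-1} - 3 a_{n-2}] / D(n).
Since the indicial polynomial factors as (r - r_1)(r - r_2), D(n) = (r_1 + n - r_1)(r_1 + n - r_2) = n(n + 1/2).
Evaluating step by step (a_0 = 1):
  n = 1: D(1) = 1(1 + 1/2) = 3/2; numerator = 4(1) = 4; a_1 = (4)/(3/2) = 8/3
  n = 2: D(2) = 2(2 + 1/2) = 5; numerator = 4(8/3) - 3(1) = 23/3; a_2 = (23/3)/(5) = 23/15
  n = 3: D(3) = 3(3 + 1/2) = 21/2; numerator = 4(23/15) - 3(8/3) = -28/15; a_3 = (-28/15)/(21/2) = -8/45
  n = 4: D(4) = 4(4 + 1/2) = 18; numerator = 4(-8/45) - 3(23/15) = -239/45; a_4 = (-239/45)/(18) = -239/810
  n = 5: D(5) = 5(5 + 1/2) = 55/2; numerator = 4(-239/810) - 3(-8/45) = -262/405; a_5 = (-262/405)/(55/2) = -524/22275
  n = 6: D(6) = 6(6 + 1/2) = 39; numerator = 4(-524/22275) - 3(-239/810) = 35243/44550; a_6 = (35243/44550)/(39) = 2711/133650

r = -2; a_0 = 1; a_1 = 8/3; a_2 = 23/15; a_3 = -8/45; a_4 = -239/810; a_5 = -524/22275; a_6 = 2711/133650


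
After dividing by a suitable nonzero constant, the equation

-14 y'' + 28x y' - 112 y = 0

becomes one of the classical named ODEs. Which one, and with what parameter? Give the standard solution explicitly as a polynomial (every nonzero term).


All three coefficients share the factor -14; dividing through by -14 gives  y'' - 2x y' + 8 y = 0.
This matches the Hermite equation y'' - 2x y' + 2n y = 0 with 2n = 8, so n = 4; the polynomial solution is H_4(x).
With y = sum_k a_k x^k, matching x^k gives (k+2)(k+1) a_{k+2} = 2(k - n) a_k = 2(k - 4) a_k. The right side vanishes at k = 4, so the series with the parity of 4 terminates at degree 4.
Standard normalization: leading coefficient of H_n is 2^n, so a_4 = 2^4 = 16. Work downward with a_k = (k+1)(k+2) a_{k+2} / (2(k - n)):
  a_2 = (3)(4)(16) / (2(2 - 4)) = 192/(-4) = -48
  a_0 = (1)(2)(-48) / (2(0 - 4)) = -96/(-8) = 12
Hence H_4(x) = 16 x^4 - 48 x^2 + 12.

H_4(x); series = 16 x^4 - 48 x^2 + 12


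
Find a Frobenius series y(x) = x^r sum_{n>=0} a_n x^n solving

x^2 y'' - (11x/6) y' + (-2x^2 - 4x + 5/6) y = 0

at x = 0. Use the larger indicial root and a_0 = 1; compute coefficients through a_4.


Write in Frobenius form y'' + (p(x)/x) y' + (q(x)/x^2) y = 0:
  p(x) = -11/6,  q(x) = -2x^2 - 4x + 5/6.
Indicial equation: r(r-1) + (-11/6) r + (5/6) = 0 -> roots r_1 = 5/2, r_2 = 1/3.
Take r = r_1 = 5/2. Let y(x) = x^r sum_{n>=0} a_n x^n with a_0 = 1.
Substitute y = x^r sum a_n x^n and match x^{r+n}. The recurrence is
  D(n) a_n - 4 a_{n-1} - 2 a_{n-2} = 0,  where D(n) = (r+n)(r+n-1) + (-11/6)(r+n) + (5/6).
  a_n = [4 a_{n-1} + 2 a_{n-2}] / D(n).
Since the indicial polynomial factors as (r - r_1)(r - r_2), D(n) = (r_1 + n - r_1)(r_1 + n - r_2) = n(n + 13/6).
Evaluating step by step (a_0 = 1):
  n = 1: D(1) = 1(1 + 13/6) = 19/6; numerator = 4(1) = 4; a_1 = (4)/(19/6) = 24/19
  n = 2: D(2) = 2(2 + 13/6) = 25/3; numerator = 4(24/19) + 2(1) = 134/19; a_2 = (134/19)/(25/3) = 402/475
  n = 3: D(3) = 3(3 + 13/6) = 31/2; numerator = 4(402/475) + 2(24/19) = 2808/475; a_3 = (2808/475)/(31/2) = 5616/14725
  n = 4: D(4) = 4(4 + 13/6) = 74/3; numerator = 4(5616/14725) + 2(402/475) = 47388/14725; a_4 = (47388/14725)/(74/3) = 71082/544825

r = 5/2; a_0 = 1; a_1 = 24/19; a_2 = 402/475; a_3 = 5616/14725; a_4 = 71082/544825


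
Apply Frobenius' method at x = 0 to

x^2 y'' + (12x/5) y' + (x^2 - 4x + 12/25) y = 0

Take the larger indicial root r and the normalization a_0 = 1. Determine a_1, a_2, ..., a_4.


Write in Frobenius form y'' + (p(x)/x) y' + (q(x)/x^2) y = 0:
  p(x) = 12/5,  q(x) = x^2 - 4x + 12/25.
Indicial equation: r(r-1) + (12/5) r + (12/25) = 0 -> roots r_1 = -3/5, r_2 = -4/5.
Take r = r_1 = -3/5. Let y(x) = x^r sum_{n>=0} a_n x^n with a_0 = 1.
Substitute y = x^r sum a_n x^n and match x^{r+n}. The recurrence is
  D(n) a_n - 4 a_{n-1} + 1 a_{n-2} = 0,  where D(n) = (r+n)(r+n-1) + (12/5)(r+n) + (12/25).
  a_n = [4 a_{n-1} - 1 a_{n-2}] / D(n).
Since the indicial polynomial factors as (r - r_1)(r - r_2), D(n) = (r_1 + n - r_1)(r_1 + n - r_2) = n(n + 1/5).
Evaluating step by step (a_0 = 1):
  n = 1: D(1) = 1(1 + 1/5) = 6/5; numerator = 4(1) = 4; a_1 = (4)/(6/5) = 10/3
  n = 2: D(2) = 2(2 + 1/5) = 22/5; numerator = 4(10/3) - 1(1) = 37/3; a_2 = (37/3)/(22/5) = 185/66
  n = 3: D(3) = 3(3 + 1/5) = 48/5; numerator = 4(185/66) - 1(10/3) = 260/33; a_3 = (260/33)/(48/5) = 325/396
  n = 4: D(4) = 4(4 + 1/5) = 84/5; numerator = 4(325/396) - 1(185/66) = 95/198; a_4 = (95/198)/(84/5) = 475/16632

r = -3/5; a_0 = 1; a_1 = 10/3; a_2 = 185/66; a_3 = 325/396; a_4 = 475/16632


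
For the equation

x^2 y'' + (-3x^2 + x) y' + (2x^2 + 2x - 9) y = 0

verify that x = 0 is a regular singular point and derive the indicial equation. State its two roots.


Divide by x^2 to reach normal form y'' + P_1(x) y' + P_2(x) y = 0 with P_1(x) = -3 + 1/x and P_2(x) = 2 + 2/x - 9/x^2.
x = 0 is a singular point because the y'-coefficient -3 + 1/x has a pole at x = 0 and the y-coefficient 2 + 2/x - 9/x^2 has a pole at x = 0.
It is a regular singular point because x P_1(x) = p(x) = 1 - 3x and x^2 P_2(x) = q(x) = 2x^2 + 2x - 9 are polynomials, hence analytic at x = 0.
p(0) = 1,  q(0) = -9.
Indicial equation: r(r-1) + p(0) r + q(0) = 0, i.e. r^2 + (p(0) - 1) r + q(0) = 0, i.e. r^2 - 9 = 0.
Discriminant: (0)^2 - 4(-9) = 36, so r = (0 ± 6)/2.
Solving: r_1 = 3, r_2 = -3.

indicial: r^2 - 9 = 0; roots r_1 = 3, r_2 = -3


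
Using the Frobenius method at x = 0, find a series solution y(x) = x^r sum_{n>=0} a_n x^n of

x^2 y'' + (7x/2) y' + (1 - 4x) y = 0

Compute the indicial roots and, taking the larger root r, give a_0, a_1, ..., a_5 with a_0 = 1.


Write in Frobenius form y'' + (p(x)/x) y' + (q(x)/x^2) y = 0:
  p(x) = 7/2,  q(x) = 1 - 4x.
Indicial equation: r(r-1) + (7/2) r + (1) = 0 -> roots r_1 = -1/2, r_2 = -2.
Take r = r_1 = -1/2. Let y(x) = x^r sum_{n>=0} a_n x^n with a_0 = 1.
Substitute y = x^r sum a_n x^n and match x^{r+n}. The recurrence is
  D(n) a_n - 4 a_{n-1} = 0,  where D(n) = (r+n)(r+n-1) + (7/2)(r+n) + (1).
  a_n = 4 / D(n) * a_{n-1}.
Since the indicial polynomial factors as (r - r_1)(r - r_2), D(n) = (r_1 + n - r_1)(r_1 + n - r_2) = n(n + 3/2).
Evaluating step by step (a_0 = 1):
  n = 1: D(1) = 1(1 + 3/2) = 5/2; numerator = 4(1) = 4; a_1 = (4)/(5/2) = 8/5
  n = 2: D(2) = 2(2 + 3/2) = 7; numerator = 4(8/5) = 32/5; a_2 = (32/5)/(7) = 32/35
  n = 3: D(3) = 3(3 + 3/2) = 27/2; numerator = 4(32/35) = 128/35; a_3 = (128/35)/(27/2) = 256/945
  n = 4: D(4) = 4(4 + 3/2) = 22; numerator = 4(256/945) = 1024/945; a_4 = (1024/945)/(22) = 512/10395
  n = 5: D(5) = 5(5 + 3/2) = 65/2; numerator = 4(512/10395) = 2048/10395; a_5 = (2048/10395)/(65/2) = 4096/675675

r = -1/2; a_0 = 1; a_1 = 8/5; a_2 = 32/35; a_3 = 256/945; a_4 = 512/10395; a_5 = 4096/675675


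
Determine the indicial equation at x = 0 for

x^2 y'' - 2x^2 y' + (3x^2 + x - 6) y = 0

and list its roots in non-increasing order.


Divide by x^2 to reach normal form y'' + P_1(x) y' + P_2(x) y = 0 with P_1(x) = -2 and P_2(x) = 3 + 1/x - 6/x^2.
x = 0 is a singular point because the y-coefficient 3 + 1/x - 6/x^2 has a pole at x = 0.
It is a regular singular point because x P_1(x) = p(x) = -2x and x^2 P_2(x) = q(x) = 3x^2 + x - 6 are polynomials, hence analytic at x = 0.
p(0) = 0,  q(0) = -6.
Indicial equation: r(r-1) + p(0) r + q(0) = 0, i.e. r^2 + (p(0) - 1) r + q(0) = 0, i.e. r^2 - 1 r - 6 = 0.
Discriminant: (-1)^2 - 4(-6) = 25, so r = (1 ± 5)/2.
Solving: r_1 = 3, r_2 = -2.

indicial: r^2 - 1 r - 6 = 0; roots r_1 = 3, r_2 = -2


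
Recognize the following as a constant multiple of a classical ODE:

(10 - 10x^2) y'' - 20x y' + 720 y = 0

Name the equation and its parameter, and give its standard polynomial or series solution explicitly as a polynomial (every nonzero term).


All three coefficients share the factor 10; dividing through by 10 gives  (1 - x^2) y'' - 2x y' + 72 y = 0.
This matches the Legendre equation (1 - x^2) y'' - 2x y' + n(n+1) y = 0 (note the -2x y' term) with n(n+1) = 72, so n = 8; the polynomial solution is P_8(x).
With y = sum_k a_k x^k, matching x^k gives (k+2)(k+1) a_{k+2} = [k(k+1) - n(n+1)] a_k = (k - 8)(k + 9) a_k. The right side vanishes at k = 8, so the series with the parity of 8 terminates at degree 8.
Standard normalization (P_n(1) = 1): leading coefficient (2n)!/(2^n (n!)^2) = 20922789888000/(256*1625702400) = 6435/128, so a_8 = 6435/128. Work downward with a_k = (k+1)(k+2) a_{k+2} / ((k - 8)(k + 9)):
  a_6 = (7)(8)(6435/128) / ((6 - 8)(6 + 9)) = (45045/16)/(-30) = -3003/32
  a_4 = (5)(6)(-3003/32) / ((4 - 8)(4 + 9)) = (-45045/16)/(-52) = 3465/64
  a_2 = (3)(4)(3465/64) / ((2 - 8)(2 + 9)) = (10395/16)/(-66) = -315/32
  a_0 = (1)(2)(-315/32) / ((0 - 8)(0 + 9)) = (-315/16)/(-72) = 35/128
Hence P_8(x) = 6435 x^8/128 - 3003 x^6/32 + 3465 x^4/64 - 315 x^2/32 + 35/128.

P_8(x); series = 6435 x^8/128 - 3003 x^6/32 + 3465 x^4/64 - 315 x^2/32 + 35/128


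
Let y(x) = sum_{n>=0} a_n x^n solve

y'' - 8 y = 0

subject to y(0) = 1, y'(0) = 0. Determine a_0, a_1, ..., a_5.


Ansatz: y(x) = sum_{n>=0} a_n x^n, so y'(x) = sum_{n>=1} n a_n x^(n-1) and y''(x) = sum_{n>=2} n(n-1) a_n x^(n-2).
Substitute into P(x) y'' + Q(x) y' + R(x) y = 0 with P(x) = 1, Q(x) = 0, R(x) = -8, and match powers of x.
Initial conditions: a_0 = 1, a_1 = 0.
Setting the coefficient of each power of x to zero and solving order by order (substituting the coefficients already found):
  x^0: 2 a_2 - 8 a_0 = 0  ->  2 a_2 = 8 a_0 = 8  ->  a_2 = 4
  x^1: 6 a_3 - 8 a_1 = 0  ->  6 a_3 = 8 a_1 = 0  ->  a_3 = 0
  x^2: 12 a_4 - 8 a_2 = 0  ->  12 a_4 = 8 a_2 = 32  ->  a_4 = 8/3
  x^3: 20 a_5 - 8 a_3 = 0  ->  20 a_5 = 8 a_3 = 0  ->  a_5 = 0
Truncated series: y(x) = 1 + 4 x^2 + (8/3) x^4 + O(x^6).

a_0 = 1; a_1 = 0; a_2 = 4; a_3 = 0; a_4 = 8/3; a_5 = 0


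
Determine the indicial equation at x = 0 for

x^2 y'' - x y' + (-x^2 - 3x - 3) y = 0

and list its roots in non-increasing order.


Divide by x^2 to reach normal form y'' + P_1(x) y' + P_2(x) y = 0 with P_1(x) = -1/x and P_2(x) = -1 - 3/x - 3/x^2.
x = 0 is a singular point because the y'-coefficient -1/x has a pole at x = 0 and the y-coefficient -1 - 3/x - 3/x^2 has a pole at x = 0.
It is a regular singular point because x P_1(x) = p(x) = -1 and x^2 P_2(x) = q(x) = -x^2 - 3x - 3 are polynomials, hence analytic at x = 0.
p(0) = -1,  q(0) = -3.
Indicial equation: r(r-1) + p(0) r + q(0) = 0, i.e. r^2 + (p(0) - 1) r + q(0) = 0, i.e. r^2 - 2 r - 3 = 0.
Discriminant: (-2)^2 - 4(-3) = 16, so r = (2 ± 4)/2.
Solving: r_1 = 3, r_2 = -1.

indicial: r^2 - 2 r - 3 = 0; roots r_1 = 3, r_2 = -1


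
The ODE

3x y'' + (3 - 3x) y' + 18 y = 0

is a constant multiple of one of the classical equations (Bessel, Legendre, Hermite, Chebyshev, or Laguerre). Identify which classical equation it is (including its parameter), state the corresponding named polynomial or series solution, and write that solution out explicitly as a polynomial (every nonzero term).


All three coefficients share the factor 3; dividing through by 3 gives  x y'' + (1 - x) y' + 6 y = 0.
This matches the Laguerre equation x y'' + (1 - x) y' + n y = 0 with n = 6; the polynomial solution is L_6(x).
With y = sum_k a_k x^k, matching x^k gives (k+1)k a_{k+1} + (k+1) a_{k+1} - k a_k + n a_k = 0, i.e. (k+1)^2 a_{k+1} = (k - n) a_k = (k - 6) a_k. The right side vanishes at k = 6, so the series terminates at degree 6.
Standard normalization L_n(0) = 1 gives a_0 = 1. Work upward with a_{k+1} = (k - 6) a_k / (k+1)^2:
  a_1 = (0 - 6)(1) / 1^2 = -6/1 = -6
  a_2 = (1 - 6)(-6) / 2^2 = 30/4 = 15/2
  a_3 = (2 - 6)(15/2) / 3^2 = -30/9 = -10/3
  a_4 = (3 - 6)(-10/3) / 4^2 = 10/16 = 5/8
  a_5 = (4 - 6)(5/8) / 5^2 = (-5/4)/25 = -1/20
  a_6 = (5 - 6)(-1/20) / 6^2 = (1/20)/36 = 1/720
Hence L_6(x) = x^6/720 - x^5/20 + 5 x^4/8 - 10 x^3/3 + 15 x^2/2 - 6 x + 1.

L_6(x); series = x^6/720 - x^5/20 + 5 x^4/8 - 10 x^3/3 + 15 x^2/2 - 6 x + 1


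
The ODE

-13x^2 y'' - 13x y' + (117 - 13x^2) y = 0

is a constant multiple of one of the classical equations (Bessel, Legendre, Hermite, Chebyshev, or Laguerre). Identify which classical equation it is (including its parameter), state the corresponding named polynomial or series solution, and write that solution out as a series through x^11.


All three coefficients share the factor -13; dividing through by -13 gives  x^2 y'' + x y' + (x^2 - 9) y = 0.
This matches the Bessel equation x^2 y'' + x y' + (x^2 - nu^2) y = 0 with nu^2 = 9, so nu = 3; the solution bounded at x = 0 is J_3(x).
Frobenius at x = 0: indicial roots ±nu; for r = nu the recurrence k(k + 2nu) c_k = -c_{k-2} gives the standard series J_nu(x) = sum_{k>=0} (-1)^k / (k! (k+nu)!) (x/2)^(2k+nu). Evaluate the first 5 terms:
  k = 0: (-1)^0 / (0! * 3! * 2^3) x^3 = 1/(1*6*8) x^3 = (1/48) x^3
  k = 1: (-1)^1 / (1! * 4! * 2^5) x^5 = -1/(1*24*32) x^5 = (-1/768) x^5
  k = 2: (-1)^2 / (2! * 5! * 2^7) x^7 = 1/(2*120*128) x^7 = (1/30720) x^7
  k = 3: (-1)^3 / (3! * 6! * 2^9) x^9 = -1/(6*720*512) x^9 = (-1/2211840) x^9
  k = 4: (-1)^4 / (4! * 7! * 2^11) x^11 = 1/(24*5040*2048) x^11 = (1/247726080) x^11
Hence J_3(x) = x^11/247726080 - x^9/2211840 + x^7/30720 - x^5/768 + x^3/48 + ....

J_3(x); series = x^11/247726080 - x^9/2211840 + x^7/30720 - x^5/768 + x^3/48


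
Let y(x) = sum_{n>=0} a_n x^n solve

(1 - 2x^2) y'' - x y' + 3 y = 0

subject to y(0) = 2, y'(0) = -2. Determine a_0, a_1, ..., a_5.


Ansatz: y(x) = sum_{n>=0} a_n x^n, so y'(x) = sum_{n>=1} n a_n x^(n-1) and y''(x) = sum_{n>=2} n(n-1) a_n x^(n-2).
Substitute into P(x) y'' + Q(x) y' + R(x) y = 0 with P(x) = 1 - 2x^2, Q(x) = -x, R(x) = 3, and match powers of x.
Initial conditions: a_0 = 2, a_1 = -2.
Setting the coefficient of each power of x to zero and solving order by order (substituting the coefficients already found):
  x^0: 2 a_2 + 3 a_0 = 0  ->  2 a_2 = -3 a_0 = -6  ->  a_2 = -3
  x^1: 6 a_3 + 2 a_1 = 0  ->  6 a_3 = -2 a_1 = 4  ->  a_3 = 2/3
  x^2: 12 a_4 - 3 a_2 = 0  ->  12 a_4 = 3 a_2 = -9  ->  a_4 = -3/4
  x^3: 20 a_5 - 12 a_3 = 0  ->  20 a_5 = 12 a_3 = 8  ->  a_5 = 2/5
Truncated series: y(x) = 2 - 2 x - 3 x^2 + (2/3) x^3 - (3/4) x^4 + (2/5) x^5 + O(x^6).

a_0 = 2; a_1 = -2; a_2 = -3; a_3 = 2/3; a_4 = -3/4; a_5 = 2/5


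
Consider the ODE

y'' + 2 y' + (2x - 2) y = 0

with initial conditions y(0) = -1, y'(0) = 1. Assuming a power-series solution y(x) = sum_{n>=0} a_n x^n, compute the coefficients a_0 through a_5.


Ansatz: y(x) = sum_{n>=0} a_n x^n, so y'(x) = sum_{n>=1} n a_n x^(n-1) and y''(x) = sum_{n>=2} n(n-1) a_n x^(n-2).
Substitute into P(x) y'' + Q(x) y' + R(x) y = 0 with P(x) = 1, Q(x) = 2, R(x) = 2x - 2, and match powers of x.
Initial conditions: a_0 = -1, a_1 = 1.
Setting the coefficient of each power of x to zero and solving order by order (substituting the coefficients already found):
  x^0: 2 a_2 + 2 a_1 - 2 a_0 = 0  ->  2 a_2 = -2 a_1 + 2 a_0 = -4  ->  a_2 = -2
  x^1: 6 a_3 + 4 a_2 - 2 a_1 + 2 a_0 = 0  ->  6 a_3 = -4 a_2 + 2 a_1 - 2 a_0 = 12  ->  a_3 = 2
  x^2: 12 a_4 + 6 a_3 - 2 a_2 + 2 a_1 = 0  ->  12 a_4 = -6 a_3 + 2 a_2 - 2 a_1 = -18  ->  a_4 = -3/2
  x^3: 20 a_5 + 8 a_4 - 2 a_3 + 2 a_2 = 0  ->  20 a_5 = -8 a_4 + 2 a_3 - 2 a_2 = 20  ->  a_5 = 1
Truncated series: y(x) = -1 + x - 2 x^2 + 2 x^3 - (3/2) x^4 + x^5 + O(x^6).

a_0 = -1; a_1 = 1; a_2 = -2; a_3 = 2; a_4 = -3/2; a_5 = 1


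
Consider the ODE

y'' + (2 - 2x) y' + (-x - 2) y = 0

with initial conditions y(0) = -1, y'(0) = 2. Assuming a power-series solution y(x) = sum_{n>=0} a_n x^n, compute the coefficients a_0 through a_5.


Ansatz: y(x) = sum_{n>=0} a_n x^n, so y'(x) = sum_{n>=1} n a_n x^(n-1) and y''(x) = sum_{n>=2} n(n-1) a_n x^(n-2).
Substitute into P(x) y'' + Q(x) y' + R(x) y = 0 with P(x) = 1, Q(x) = 2 - 2x, R(x) = -x - 2, and match powers of x.
Initial conditions: a_0 = -1, a_1 = 2.
Setting the coefficient of each power of x to zero and solving order by order (substituting the coefficients already found):
  x^0: 2 a_2 + 2 a_1 - 2 a_0 = 0  ->  2 a_2 = -2 a_1 + 2 a_0 = -6  ->  a_2 = -3
  x^1: 6 a_3 + 4 a_2 - 4 a_1 - a_0 = 0  ->  6 a_3 = -4 a_2 + 4 a_1 + a_0 = 19  ->  a_3 = 19/6
  x^2: 12 a_4 + 6 a_3 - 6 a_2 - a_1 = 0  ->  12 a_4 = -6 a_3 + 6 a_2 + a_1 = -35  ->  a_4 = -35/12
  x^3: 20 a_5 + 8 a_4 - 8 a_3 - a_2 = 0  ->  20 a_5 = -8 a_4 + 8 a_3 + a_2 = 137/3  ->  a_5 = 137/60
Truncated series: y(x) = -1 + 2 x - 3 x^2 + (19/6) x^3 - (35/12) x^4 + (137/60) x^5 + O(x^6).

a_0 = -1; a_1 = 2; a_2 = -3; a_3 = 19/6; a_4 = -35/12; a_5 = 137/60


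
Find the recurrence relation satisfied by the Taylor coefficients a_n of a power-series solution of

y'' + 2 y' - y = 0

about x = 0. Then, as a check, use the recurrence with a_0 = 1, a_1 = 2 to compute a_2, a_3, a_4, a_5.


Substitute y = sum_n a_n x^n.
y''(x) has coefficient (n+2)(n+1) a_{n+2} at x^n;
2 y'(x) has coefficient 2 (n+1) a_{n+1} at x^n;
-y(x) has coefficient -1 a_n at x^n.
Matching x^n: (n+2)(n+1) a_{n+2} + 2 (n+1) a_{n+1} - 1 a_n = 0.
Thus a_{n+2} = [-2 (n+1) a_{n+1} + 1 a_n] / ((n+1)(n+2)).

Check with a_0 = 1, a_1 = 2 (apply the recurrence for n = 0, 1, 2, 3): a_0 = 1, a_1 = 2, a_2 = -3/2, a_3 = 4/3, a_4 = -19/24, a_5 = 23/60.

a_(n+2) = [-2 (n+1) a_(n+1) + 1 a_n] / ((n+1)(n+2)); check: a_0 = 1, a_1 = 2, a_2 = -3/2, a_3 = 4/3, a_4 = -19/24, a_5 = 23/60


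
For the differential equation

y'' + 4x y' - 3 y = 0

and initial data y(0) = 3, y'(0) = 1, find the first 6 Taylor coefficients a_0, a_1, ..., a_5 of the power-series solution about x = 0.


Ansatz: y(x) = sum_{n>=0} a_n x^n, so y'(x) = sum_{n>=1} n a_n x^(n-1) and y''(x) = sum_{n>=2} n(n-1) a_n x^(n-2).
Substitute into P(x) y'' + Q(x) y' + R(x) y = 0 with P(x) = 1, Q(x) = 4x, R(x) = -3, and match powers of x.
Initial conditions: a_0 = 3, a_1 = 1.
Setting the coefficient of each power of x to zero and solving order by order (substituting the coefficients already found):
  x^0: 2 a_2 - 3 a_0 = 0  ->  2 a_2 = 3 a_0 = 9  ->  a_2 = 9/2
  x^1: 6 a_3 + a_1 = 0  ->  6 a_3 = -a_1 = -1  ->  a_3 = -1/6
  x^2: 12 a_4 + 5 a_2 = 0  ->  12 a_4 = -5 a_2 = -45/2  ->  a_4 = -15/8
  x^3: 20 a_5 + 9 a_3 = 0  ->  20 a_5 = -9 a_3 = 3/2  ->  a_5 = 3/40
Truncated series: y(x) = 3 + x + (9/2) x^2 - (1/6) x^3 - (15/8) x^4 + (3/40) x^5 + O(x^6).

a_0 = 3; a_1 = 1; a_2 = 9/2; a_3 = -1/6; a_4 = -15/8; a_5 = 3/40


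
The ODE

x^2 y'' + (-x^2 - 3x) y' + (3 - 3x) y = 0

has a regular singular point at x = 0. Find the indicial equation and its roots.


Divide by x^2 to reach normal form y'' + P_1(x) y' + P_2(x) y = 0 with P_1(x) = -1 - 3/x and P_2(x) = -3/x + 3/x^2.
x = 0 is a singular point because the y'-coefficient -1 - 3/x has a pole at x = 0 and the y-coefficient -3/x + 3/x^2 has a pole at x = 0.
It is a regular singular point because x P_1(x) = p(x) = -x - 3 and x^2 P_2(x) = q(x) = 3 - 3x are polynomials, hence analytic at x = 0.
p(0) = -3,  q(0) = 3.
Indicial equation: r(r-1) + p(0) r + q(0) = 0, i.e. r^2 + (p(0) - 1) r + q(0) = 0, i.e. r^2 - 4 r + 3 = 0.
Discriminant: (-4)^2 - 4(3) = 4, so r = (4 ± 2)/2.
Solving: r_1 = 3, r_2 = 1.

indicial: r^2 - 4 r + 3 = 0; roots r_1 = 3, r_2 = 1


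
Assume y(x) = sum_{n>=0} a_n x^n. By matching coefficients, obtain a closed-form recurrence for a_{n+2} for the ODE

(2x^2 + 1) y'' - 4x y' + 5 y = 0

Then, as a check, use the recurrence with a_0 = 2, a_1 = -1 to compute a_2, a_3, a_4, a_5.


Substitute y = sum_n a_n x^n.
(1 + 2 x^2) y'' contributes (n+2)(n+1) a_{n+2} + 2 n(n-1) a_n at x^n.
-4 x y'(x) contributes -4 n a_n at x^n.
5 y(x) contributes 5 a_n at x^n.
Matching x^n: (n+2)(n+1) a_{n+2} + (2 n(n-1) - 4 n + 5) a_n = 0.
Thus a_{n+2} = (-2 n(n-1) + 4 n - 5) / ((n+1)(n+2)) * a_n.

Check with a_0 = 2, a_1 = -1 (apply the recurrence for n = 0, 1, 2, 3): a_0 = 2, a_1 = -1, a_2 = -5, a_3 = 1/6, a_4 = 5/12, a_5 = -1/24.

a_(n+2) = (-2 n(n-1) + 4 n - 5) / ((n+1)(n+2)) * a_n; check: a_0 = 2, a_1 = -1, a_2 = -5, a_3 = 1/6, a_4 = 5/12, a_5 = -1/24


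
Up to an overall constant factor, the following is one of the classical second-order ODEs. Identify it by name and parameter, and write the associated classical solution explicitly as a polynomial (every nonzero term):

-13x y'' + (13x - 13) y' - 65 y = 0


All three coefficients share the factor -13; dividing through by -13 gives  x y'' + (1 - x) y' + 5 y = 0.
This matches the Laguerre equation x y'' + (1 - x) y' + n y = 0 with n = 5; the polynomial solution is L_5(x).
With y = sum_k a_k x^k, matching x^k gives (k+1)k a_{k+1} + (k+1) a_{k+1} - k a_k + n a_k = 0, i.e. (k+1)^2 a_{k+1} = (k - n) a_k = (k - 5) a_k. The right side vanishes at k = 5, so the series terminates at degree 5.
Standard normalization L_n(0) = 1 gives a_0 = 1. Work upward with a_{k+1} = (k - 5) a_k / (k+1)^2:
  a_1 = (0 - 5)(1) / 1^2 = -5/1 = -5
  a_2 = (1 - 5)(-5) / 2^2 = 20/4 = 5
  a_3 = (2 - 5)(5) / 3^2 = -15/9 = -5/3
  a_4 = (3 - 5)(-5/3) / 4^2 = (10/3)/16 = 5/24
  a_5 = (4 - 5)(5/24) / 5^2 = (-5/24)/25 = -1/120
Hence L_5(x) = -x^5/120 + 5 x^4/24 - 5 x^3/3 + 5 x^2 - 5 x + 1.

L_5(x); series = -x^5/120 + 5 x^4/24 - 5 x^3/3 + 5 x^2 - 5 x + 1


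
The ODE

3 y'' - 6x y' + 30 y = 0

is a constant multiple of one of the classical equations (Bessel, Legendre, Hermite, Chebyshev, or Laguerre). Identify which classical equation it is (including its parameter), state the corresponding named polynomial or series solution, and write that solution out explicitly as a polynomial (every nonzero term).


All three coefficients share the factor 3; dividing through by 3 gives  y'' - 2x y' + 10 y = 0.
This matches the Hermite equation y'' - 2x y' + 2n y = 0 with 2n = 10, so n = 5; the polynomial solution is H_5(x).
With y = sum_k a_k x^k, matching x^k gives (k+2)(k+1) a_{k+2} = 2(k - n) a_k = 2(k - 5) a_k. The right side vanishes at k = 5, so the series with the parity of 5 terminates at degree 5.
Standard normalization: leading coefficient of H_n is 2^n, so a_5 = 2^5 = 32. Work downward with a_k = (k+1)(k+2) a_{k+2} / (2(k - n)):
  a_3 = (4)(5)(32) / (2(3 - 5)) = 640/(-4) = -160
  a_1 = (2)(3)(-160) / (2(1 - 5)) = -960/(-8) = 120
Hence H_5(x) = 32 x^5 - 160 x^3 + 120 x.

H_5(x); series = 32 x^5 - 160 x^3 + 120 x


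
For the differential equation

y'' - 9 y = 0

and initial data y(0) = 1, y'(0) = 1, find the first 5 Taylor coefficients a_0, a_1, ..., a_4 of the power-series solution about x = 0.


Ansatz: y(x) = sum_{n>=0} a_n x^n, so y'(x) = sum_{n>=1} n a_n x^(n-1) and y''(x) = sum_{n>=2} n(n-1) a_n x^(n-2).
Substitute into P(x) y'' + Q(x) y' + R(x) y = 0 with P(x) = 1, Q(x) = 0, R(x) = -9, and match powers of x.
Initial conditions: a_0 = 1, a_1 = 1.
Setting the coefficient of each power of x to zero and solving order by order (substituting the coefficients already found):
  x^0: 2 a_2 - 9 a_0 = 0  ->  2 a_2 = 9 a_0 = 9  ->  a_2 = 9/2
  x^1: 6 a_3 - 9 a_1 = 0  ->  6 a_3 = 9 a_1 = 9  ->  a_3 = 3/2
  x^2: 12 a_4 - 9 a_2 = 0  ->  12 a_4 = 9 a_2 = 81/2  ->  a_4 = 27/8
Truncated series: y(x) = 1 + x + (9/2) x^2 + (3/2) x^3 + (27/8) x^4 + O(x^5).

a_0 = 1; a_1 = 1; a_2 = 9/2; a_3 = 3/2; a_4 = 27/8


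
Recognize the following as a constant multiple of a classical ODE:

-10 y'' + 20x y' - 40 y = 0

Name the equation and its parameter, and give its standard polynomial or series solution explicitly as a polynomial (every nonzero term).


All three coefficients share the factor -10; dividing through by -10 gives  y'' - 2x y' + 4 y = 0.
This matches the Hermite equation y'' - 2x y' + 2n y = 0 with 2n = 4, so n = 2; the polynomial solution is H_2(x).
With y = sum_k a_k x^k, matching x^k gives (k+2)(k+1) a_{k+2} = 2(k - n) a_k = 2(k - 2) a_k. The right side vanishes at k = 2, so the series with the parity of 2 terminates at degree 2.
Standard normalization: leading coefficient of H_n is 2^n, so a_2 = 2^2 = 4. Work downward with a_k = (k+1)(k+2) a_{k+2} / (2(k - n)):
  a_0 = (1)(2)(4) / (2(0 - 2)) = 8/(-4) = -2
Hence H_2(x) = 4 x^2 - 2.

H_2(x); series = 4 x^2 - 2


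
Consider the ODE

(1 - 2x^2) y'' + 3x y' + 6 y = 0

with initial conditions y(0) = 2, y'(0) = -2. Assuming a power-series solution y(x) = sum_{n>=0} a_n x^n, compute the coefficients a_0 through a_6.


Ansatz: y(x) = sum_{n>=0} a_n x^n, so y'(x) = sum_{n>=1} n a_n x^(n-1) and y''(x) = sum_{n>=2} n(n-1) a_n x^(n-2).
Substitute into P(x) y'' + Q(x) y' + R(x) y = 0 with P(x) = 1 - 2x^2, Q(x) = 3x, R(x) = 6, and match powers of x.
Initial conditions: a_0 = 2, a_1 = -2.
Setting the coefficient of each power of x to zero and solving order by order (substituting the coefficients already found):
  x^0: 2 a_2 + 6 a_0 = 0  ->  2 a_2 = -6 a_0 = -12  ->  a_2 = -6
  x^1: 6 a_3 + 9 a_1 = 0  ->  6 a_3 = -9 a_1 = 18  ->  a_3 = 3
  x^2: 12 a_4 + 8 a_2 = 0  ->  12 a_4 = -8 a_2 = 48  ->  a_4 = 4
  x^3: 20 a_5 + 3 a_3 = 0  ->  20 a_5 = -3 a_3 = -9  ->  a_5 = -9/20
  x^4: 30 a_6 - 6 a_4 = 0  ->  30 a_6 = 6 a_4 = 24  ->  a_6 = 4/5
Truncated series: y(x) = 2 - 2 x - 6 x^2 + 3 x^3 + 4 x^4 - (9/20) x^5 + (4/5) x^6 + O(x^7).

a_0 = 2; a_1 = -2; a_2 = -6; a_3 = 3; a_4 = 4; a_5 = -9/20; a_6 = 4/5


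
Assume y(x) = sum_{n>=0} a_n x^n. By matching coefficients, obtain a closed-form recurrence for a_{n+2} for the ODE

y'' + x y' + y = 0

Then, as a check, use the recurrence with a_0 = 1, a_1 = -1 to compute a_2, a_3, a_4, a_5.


Substitute y = sum_n a_n x^n.
y''(x) has coefficient (n+2)(n+1) a_{n+2} at x^n;
x y'(x) has coefficient n a_n at x^n (shift);
y(x) has coefficient 1 a_n at x^n.
Matching x^n: (n+2)(n+1) a_{n+2} + (n + 1) a_n = 0.
Thus a_{n+2} = (-n - 1) / ((n+1)(n+2)) * a_n.

Check with a_0 = 1, a_1 = -1 (apply the recurrence for n = 0, 1, 2, 3): a_0 = 1, a_1 = -1, a_2 = -1/2, a_3 = 1/3, a_4 = 1/8, a_5 = -1/15.

a_(n+2) = (-n - 1) / ((n+1)(n+2)) * a_n; check: a_0 = 1, a_1 = -1, a_2 = -1/2, a_3 = 1/3, a_4 = 1/8, a_5 = -1/15


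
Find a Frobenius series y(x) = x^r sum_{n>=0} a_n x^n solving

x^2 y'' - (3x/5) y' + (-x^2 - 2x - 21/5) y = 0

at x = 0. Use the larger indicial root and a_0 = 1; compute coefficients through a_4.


Write in Frobenius form y'' + (p(x)/x) y' + (q(x)/x^2) y = 0:
  p(x) = -3/5,  q(x) = -x^2 - 2x - 21/5.
Indicial equation: r(r-1) + (-3/5) r + (-21/5) = 0 -> roots r_1 = 3, r_2 = -7/5.
Take r = r_1 = 3. Let y(x) = x^r sum_{n>=0} a_n x^n with a_0 = 1.
Substitute y = x^r sum a_n x^n and match x^{r+n}. The recurrence is
  D(n) a_n - 2 a_{n-1} - 1 a_{n-2} = 0,  where D(n) = (r+n)(r+n-1) + (-3/5)(r+n) + (-21/5).
  a_n = [2 a_{n-1} + 1 a_{n-2}] / D(n).
Since the indicial polynomial factors as (r - r_1)(r - r_2), D(n) = (r_1 + n - r_1)(r_1 + n - r_2) = n(n + 22/5).
Evaluating step by step (a_0 = 1):
  n = 1: D(1) = 1(1 + 22/5) = 27/5; numerator = 2(1) = 2; a_1 = (2)/(27/5) = 10/27
  n = 2: D(2) = 2(2 + 22/5) = 64/5; numerator = 2(10/27) + 1(1) = 47/27; a_2 = (47/27)/(64/5) = 235/1728
  n = 3: D(3) = 3(3 + 22/5) = 111/5; numerator = 2(235/1728) + 1(10/27) = 185/288; a_3 = (185/288)/(111/5) = 25/864
  n = 4: D(4) = 4(4 + 22/5) = 168/5; numerator = 2(25/864) + 1(235/1728) = 335/1728; a_4 = (335/1728)/(168/5) = 1675/290304

r = 3; a_0 = 1; a_1 = 10/27; a_2 = 235/1728; a_3 = 25/864; a_4 = 1675/290304


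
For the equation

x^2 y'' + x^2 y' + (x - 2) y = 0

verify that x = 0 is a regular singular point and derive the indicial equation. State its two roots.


Divide by x^2 to reach normal form y'' + P_1(x) y' + P_2(x) y = 0 with P_1(x) = 1 and P_2(x) = 1/x - 2/x^2.
x = 0 is a singular point because the y-coefficient 1/x - 2/x^2 has a pole at x = 0.
It is a regular singular point because x P_1(x) = p(x) = x and x^2 P_2(x) = q(x) = x - 2 are polynomials, hence analytic at x = 0.
p(0) = 0,  q(0) = -2.
Indicial equation: r(r-1) + p(0) r + q(0) = 0, i.e. r^2 + (p(0) - 1) r + q(0) = 0, i.e. r^2 - 1 r - 2 = 0.
Discriminant: (-1)^2 - 4(-2) = 9, so r = (1 ± 3)/2.
Solving: r_1 = 2, r_2 = -1.

indicial: r^2 - 1 r - 2 = 0; roots r_1 = 2, r_2 = -1


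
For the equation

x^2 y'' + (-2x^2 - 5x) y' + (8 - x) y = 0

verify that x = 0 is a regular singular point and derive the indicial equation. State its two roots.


Divide by x^2 to reach normal form y'' + P_1(x) y' + P_2(x) y = 0 with P_1(x) = -2 - 5/x and P_2(x) = -1/x + 8/x^2.
x = 0 is a singular point because the y'-coefficient -2 - 5/x has a pole at x = 0 and the y-coefficient -1/x + 8/x^2 has a pole at x = 0.
It is a regular singular point because x P_1(x) = p(x) = -2x - 5 and x^2 P_2(x) = q(x) = 8 - x are polynomials, hence analytic at x = 0.
p(0) = -5,  q(0) = 8.
Indicial equation: r(r-1) + p(0) r + q(0) = 0, i.e. r^2 + (p(0) - 1) r + q(0) = 0, i.e. r^2 - 6 r + 8 = 0.
Discriminant: (-6)^2 - 4(8) = 4, so r = (6 ± 2)/2.
Solving: r_1 = 4, r_2 = 2.

indicial: r^2 - 6 r + 8 = 0; roots r_1 = 4, r_2 = 2


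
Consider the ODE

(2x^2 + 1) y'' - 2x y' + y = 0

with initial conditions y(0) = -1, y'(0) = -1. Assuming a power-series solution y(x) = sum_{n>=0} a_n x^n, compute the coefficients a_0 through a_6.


Ansatz: y(x) = sum_{n>=0} a_n x^n, so y'(x) = sum_{n>=1} n a_n x^(n-1) and y''(x) = sum_{n>=2} n(n-1) a_n x^(n-2).
Substitute into P(x) y'' + Q(x) y' + R(x) y = 0 with P(x) = 2x^2 + 1, Q(x) = -2x, R(x) = 1, and match powers of x.
Initial conditions: a_0 = -1, a_1 = -1.
Setting the coefficient of each power of x to zero and solving order by order (substituting the coefficients already found):
  x^0: 2 a_2 + a_0 = 0  ->  2 a_2 = -a_0 = 1  ->  a_2 = 1/2
  x^1: 6 a_3 - a_1 = 0  ->  6 a_3 = a_1 = -1  ->  a_3 = -1/6
  x^2: 12 a_4 + a_2 = 0  ->  12 a_4 = -a_2 = -1/2  ->  a_4 = -1/24
  x^3: 20 a_5 + 7 a_3 = 0  ->  20 a_5 = -7 a_3 = 7/6  ->  a_5 = 7/120
  x^4: 30 a_6 + 17 a_4 = 0  ->  30 a_6 = -17 a_4 = 17/24  ->  a_6 = 17/720
Truncated series: y(x) = -1 - x + (1/2) x^2 - (1/6) x^3 - (1/24) x^4 + (7/120) x^5 + (17/720) x^6 + O(x^7).

a_0 = -1; a_1 = -1; a_2 = 1/2; a_3 = -1/6; a_4 = -1/24; a_5 = 7/120; a_6 = 17/720


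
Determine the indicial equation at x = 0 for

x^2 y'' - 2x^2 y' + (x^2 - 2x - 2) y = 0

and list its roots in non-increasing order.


Divide by x^2 to reach normal form y'' + P_1(x) y' + P_2(x) y = 0 with P_1(x) = -2 and P_2(x) = 1 - 2/x - 2/x^2.
x = 0 is a singular point because the y-coefficient 1 - 2/x - 2/x^2 has a pole at x = 0.
It is a regular singular point because x P_1(x) = p(x) = -2x and x^2 P_2(x) = q(x) = x^2 - 2x - 2 are polynomials, hence analytic at x = 0.
p(0) = 0,  q(0) = -2.
Indicial equation: r(r-1) + p(0) r + q(0) = 0, i.e. r^2 + (p(0) - 1) r + q(0) = 0, i.e. r^2 - 1 r - 2 = 0.
Discriminant: (-1)^2 - 4(-2) = 9, so r = (1 ± 3)/2.
Solving: r_1 = 2, r_2 = -1.

indicial: r^2 - 1 r - 2 = 0; roots r_1 = 2, r_2 = -1
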